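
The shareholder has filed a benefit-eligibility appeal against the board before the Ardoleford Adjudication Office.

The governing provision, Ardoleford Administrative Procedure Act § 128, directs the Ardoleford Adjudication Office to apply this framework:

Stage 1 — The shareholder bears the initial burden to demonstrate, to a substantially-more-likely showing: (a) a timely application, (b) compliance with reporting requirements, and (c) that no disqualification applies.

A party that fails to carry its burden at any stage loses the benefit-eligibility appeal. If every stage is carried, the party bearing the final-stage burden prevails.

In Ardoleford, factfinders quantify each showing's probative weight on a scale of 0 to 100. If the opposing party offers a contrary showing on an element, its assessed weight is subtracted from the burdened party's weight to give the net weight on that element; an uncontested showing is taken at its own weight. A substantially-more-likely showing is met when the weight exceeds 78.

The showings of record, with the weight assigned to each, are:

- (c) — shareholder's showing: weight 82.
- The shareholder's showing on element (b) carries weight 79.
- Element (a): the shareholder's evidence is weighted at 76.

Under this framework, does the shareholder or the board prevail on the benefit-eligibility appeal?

Stage 1 — burden on shareholder; standard: a substantially-more-likely showing (weight exceeds 78).
    (a): 76 ≤ 78 [not met]
    (b): 79 > 78 [met]
    (c): 82 > 78 [met]
  The shareholder does not carry Stage 1.
So the board prevails.

board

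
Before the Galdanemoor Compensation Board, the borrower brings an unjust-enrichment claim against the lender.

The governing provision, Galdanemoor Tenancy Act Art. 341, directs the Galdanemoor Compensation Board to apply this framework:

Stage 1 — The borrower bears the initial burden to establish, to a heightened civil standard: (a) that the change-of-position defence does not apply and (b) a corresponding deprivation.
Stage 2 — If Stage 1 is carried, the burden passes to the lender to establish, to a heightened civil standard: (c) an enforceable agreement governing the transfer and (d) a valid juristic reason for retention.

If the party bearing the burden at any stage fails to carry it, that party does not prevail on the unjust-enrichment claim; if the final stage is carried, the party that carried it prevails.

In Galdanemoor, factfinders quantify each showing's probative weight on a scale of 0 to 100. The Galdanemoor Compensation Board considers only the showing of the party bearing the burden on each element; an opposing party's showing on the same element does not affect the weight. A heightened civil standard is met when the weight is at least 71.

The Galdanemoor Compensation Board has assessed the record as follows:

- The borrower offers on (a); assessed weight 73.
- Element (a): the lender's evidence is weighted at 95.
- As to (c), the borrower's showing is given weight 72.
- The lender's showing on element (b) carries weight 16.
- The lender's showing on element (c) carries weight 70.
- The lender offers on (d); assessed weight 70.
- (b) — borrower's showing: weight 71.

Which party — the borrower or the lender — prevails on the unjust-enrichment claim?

Stage 1 — burden on borrower; standard: a heightened civil standard (weight is at least 71).
    (a): 73 (lender's 95 disregarded) ≥ 71 [met]
    (b): 71 (lender's 16 disregarded) ≥ 71 [met]
  The borrower carries Stage 1; the lender now bears the burden.
Stage 2 — burden on lender; standard: a heightened civil standard (weight is at least 71).
    (c): 70 (borrower's 72 disregarded) < 71 [not met]
    (d): 70 < 71 [not met]
  Not every element is met, so the lender fails to carry Stage 2.
The analysis ends at Stage 2; the borrower prevails.

borrower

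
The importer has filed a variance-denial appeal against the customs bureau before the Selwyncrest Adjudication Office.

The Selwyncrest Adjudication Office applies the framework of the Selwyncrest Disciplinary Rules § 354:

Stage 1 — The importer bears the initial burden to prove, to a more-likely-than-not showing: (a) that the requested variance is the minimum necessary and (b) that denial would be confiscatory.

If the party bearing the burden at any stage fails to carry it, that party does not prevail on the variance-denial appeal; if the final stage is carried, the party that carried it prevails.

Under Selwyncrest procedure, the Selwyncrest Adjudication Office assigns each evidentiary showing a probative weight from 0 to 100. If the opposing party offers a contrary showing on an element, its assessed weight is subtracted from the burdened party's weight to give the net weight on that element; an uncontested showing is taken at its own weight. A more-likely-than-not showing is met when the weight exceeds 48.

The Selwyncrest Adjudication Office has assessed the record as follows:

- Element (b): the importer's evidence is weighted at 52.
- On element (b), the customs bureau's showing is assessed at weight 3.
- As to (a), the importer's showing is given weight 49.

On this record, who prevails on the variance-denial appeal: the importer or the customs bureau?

importer

Stage 1 — burden on importer; standard: a more-likely-than-not showing (weight exceeds 48).
    (a): 49 > 48 [met]
    (b): 52 − 3 = 49 > 48 [met]
  All elements met at the final stage.
Every stage carried; the importer prevails.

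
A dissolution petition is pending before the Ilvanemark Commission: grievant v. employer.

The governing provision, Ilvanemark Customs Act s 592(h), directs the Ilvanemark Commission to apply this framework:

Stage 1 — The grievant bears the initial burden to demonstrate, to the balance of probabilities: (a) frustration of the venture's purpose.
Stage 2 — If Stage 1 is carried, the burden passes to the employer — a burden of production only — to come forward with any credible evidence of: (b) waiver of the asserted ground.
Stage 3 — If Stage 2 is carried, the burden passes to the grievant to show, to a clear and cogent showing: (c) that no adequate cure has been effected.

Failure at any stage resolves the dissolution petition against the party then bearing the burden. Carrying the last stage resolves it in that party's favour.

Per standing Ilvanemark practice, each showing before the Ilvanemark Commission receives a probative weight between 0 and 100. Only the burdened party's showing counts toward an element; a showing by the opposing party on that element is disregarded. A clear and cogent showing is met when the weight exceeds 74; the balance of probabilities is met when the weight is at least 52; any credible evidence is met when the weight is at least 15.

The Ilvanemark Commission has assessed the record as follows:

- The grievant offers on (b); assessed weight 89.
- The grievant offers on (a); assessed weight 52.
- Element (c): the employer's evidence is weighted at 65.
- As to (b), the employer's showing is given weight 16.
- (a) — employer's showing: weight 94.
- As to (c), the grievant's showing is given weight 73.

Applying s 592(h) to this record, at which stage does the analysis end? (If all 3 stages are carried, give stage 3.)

Stage 1 (grievant, the balance of probabilities, weight is at least 52): (a) 52 (employer's 94 disregarded) ≥ 52 — meets.
  The grievant carries Stage 1; the employer now bears the burden.
Stage 2 (employer, any credible evidence, weight is at least 15): (b) 16 (grievant's 89 disregarded) ≥ 15 — meets.
  Stage 2 is satisfied; the onus moves to the grievant.
Stage 3 (grievant, a clear and cogent showing, weight exceeds 74): (c) 73 (employer's 65 disregarded) ≤ 74 — fails.
  Stage 3 not carried; the grievant fails its burden.
The employer prevails.

stage 3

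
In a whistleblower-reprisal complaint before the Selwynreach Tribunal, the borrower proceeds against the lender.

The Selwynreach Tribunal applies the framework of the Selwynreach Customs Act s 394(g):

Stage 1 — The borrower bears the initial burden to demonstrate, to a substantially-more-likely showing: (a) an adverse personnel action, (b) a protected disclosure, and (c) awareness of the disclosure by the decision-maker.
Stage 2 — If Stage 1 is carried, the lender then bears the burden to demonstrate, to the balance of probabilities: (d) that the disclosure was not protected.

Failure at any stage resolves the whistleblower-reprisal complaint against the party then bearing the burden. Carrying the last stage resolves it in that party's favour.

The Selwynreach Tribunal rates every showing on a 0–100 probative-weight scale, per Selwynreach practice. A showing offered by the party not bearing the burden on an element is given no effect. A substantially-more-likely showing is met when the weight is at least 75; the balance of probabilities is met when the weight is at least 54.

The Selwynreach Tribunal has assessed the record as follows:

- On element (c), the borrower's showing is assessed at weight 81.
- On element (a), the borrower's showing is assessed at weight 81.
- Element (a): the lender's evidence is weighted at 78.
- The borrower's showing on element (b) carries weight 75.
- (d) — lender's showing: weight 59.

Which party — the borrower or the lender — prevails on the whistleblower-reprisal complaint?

At Stage 1 the borrower must meet a substantially-more-likely showing (weight is at least 75): on (a) the weight is 81 (the lender's 78 is given no effect), which does reach 75, so (a) meets the standard; on (b) the weight is 75, which does reach 75, so (b) meets the standard; on (c) the weight is 81, which does reach 75, so (c) meets the standard.
  The borrower carries Stage 1; the lender now bears the burden.
At Stage 2 the lender must meet the balance of probabilities (weight is at least 54): on (d) the weight is 59, which does reach 54, so (d) meets the standard.
  Stage 2 carried; the final stage is satisfied.
With every stage satisfied, the lender prevails.

lender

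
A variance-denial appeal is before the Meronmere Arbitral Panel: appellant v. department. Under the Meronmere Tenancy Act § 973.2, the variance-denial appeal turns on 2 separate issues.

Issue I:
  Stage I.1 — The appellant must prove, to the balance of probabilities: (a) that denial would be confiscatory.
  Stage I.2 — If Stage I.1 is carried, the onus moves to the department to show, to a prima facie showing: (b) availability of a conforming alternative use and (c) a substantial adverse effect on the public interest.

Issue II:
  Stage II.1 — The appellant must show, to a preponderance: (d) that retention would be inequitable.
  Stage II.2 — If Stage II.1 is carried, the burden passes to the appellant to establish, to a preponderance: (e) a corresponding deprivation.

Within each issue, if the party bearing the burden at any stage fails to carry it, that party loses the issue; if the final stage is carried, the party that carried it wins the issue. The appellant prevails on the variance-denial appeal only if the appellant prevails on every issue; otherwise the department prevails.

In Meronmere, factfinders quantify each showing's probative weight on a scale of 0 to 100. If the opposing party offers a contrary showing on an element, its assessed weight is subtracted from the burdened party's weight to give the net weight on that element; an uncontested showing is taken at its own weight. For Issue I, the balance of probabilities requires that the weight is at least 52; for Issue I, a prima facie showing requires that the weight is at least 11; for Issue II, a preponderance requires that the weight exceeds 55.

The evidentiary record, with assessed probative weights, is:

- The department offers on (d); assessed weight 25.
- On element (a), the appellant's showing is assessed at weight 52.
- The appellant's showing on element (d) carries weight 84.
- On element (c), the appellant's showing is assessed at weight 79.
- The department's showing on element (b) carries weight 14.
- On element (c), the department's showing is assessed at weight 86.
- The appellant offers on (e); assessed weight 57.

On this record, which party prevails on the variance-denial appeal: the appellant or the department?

— Issue I —
At Stage I.1 the appellant must meet the balance of probabilities (weight is at least 52): on (a) the weight is 52, which does reach 52, so (a) meets the standard.
  Stage I.1 carried; the burden shifts to the department.
At Stage I.2 the department must meet a prima facie showing (weight is at least 11): on (b) the weight is 14, ≥ 11, so (b) meets the standard; on (c) the weight is 86 less the opposing 79 gives net 7, which does not reach 11, so (c) does not meet the standard.
  Not every element is met, so the department fails to carry Stage I.2.
So the appellant prevails on this issue.
— Issue II —
Stage II.1 (appellant, a preponderance, weight exceeds 55): (d) net 84−25=59 > 55 — meets.
  All elements met. The appellant retains the burden for Stage II.2.
Stage II.2 (appellant, a preponderance, weight exceeds 55): (e) 57 > 55 — meets.
  Stage II.2 carried; the final stage is satisfied.
All stages carried — the appellant prevails on this issue.
Per-issue: Issue I → appellant; Issue II → appellant. The appellant must prevail on every issue; overall, the appellant prevails.

appellant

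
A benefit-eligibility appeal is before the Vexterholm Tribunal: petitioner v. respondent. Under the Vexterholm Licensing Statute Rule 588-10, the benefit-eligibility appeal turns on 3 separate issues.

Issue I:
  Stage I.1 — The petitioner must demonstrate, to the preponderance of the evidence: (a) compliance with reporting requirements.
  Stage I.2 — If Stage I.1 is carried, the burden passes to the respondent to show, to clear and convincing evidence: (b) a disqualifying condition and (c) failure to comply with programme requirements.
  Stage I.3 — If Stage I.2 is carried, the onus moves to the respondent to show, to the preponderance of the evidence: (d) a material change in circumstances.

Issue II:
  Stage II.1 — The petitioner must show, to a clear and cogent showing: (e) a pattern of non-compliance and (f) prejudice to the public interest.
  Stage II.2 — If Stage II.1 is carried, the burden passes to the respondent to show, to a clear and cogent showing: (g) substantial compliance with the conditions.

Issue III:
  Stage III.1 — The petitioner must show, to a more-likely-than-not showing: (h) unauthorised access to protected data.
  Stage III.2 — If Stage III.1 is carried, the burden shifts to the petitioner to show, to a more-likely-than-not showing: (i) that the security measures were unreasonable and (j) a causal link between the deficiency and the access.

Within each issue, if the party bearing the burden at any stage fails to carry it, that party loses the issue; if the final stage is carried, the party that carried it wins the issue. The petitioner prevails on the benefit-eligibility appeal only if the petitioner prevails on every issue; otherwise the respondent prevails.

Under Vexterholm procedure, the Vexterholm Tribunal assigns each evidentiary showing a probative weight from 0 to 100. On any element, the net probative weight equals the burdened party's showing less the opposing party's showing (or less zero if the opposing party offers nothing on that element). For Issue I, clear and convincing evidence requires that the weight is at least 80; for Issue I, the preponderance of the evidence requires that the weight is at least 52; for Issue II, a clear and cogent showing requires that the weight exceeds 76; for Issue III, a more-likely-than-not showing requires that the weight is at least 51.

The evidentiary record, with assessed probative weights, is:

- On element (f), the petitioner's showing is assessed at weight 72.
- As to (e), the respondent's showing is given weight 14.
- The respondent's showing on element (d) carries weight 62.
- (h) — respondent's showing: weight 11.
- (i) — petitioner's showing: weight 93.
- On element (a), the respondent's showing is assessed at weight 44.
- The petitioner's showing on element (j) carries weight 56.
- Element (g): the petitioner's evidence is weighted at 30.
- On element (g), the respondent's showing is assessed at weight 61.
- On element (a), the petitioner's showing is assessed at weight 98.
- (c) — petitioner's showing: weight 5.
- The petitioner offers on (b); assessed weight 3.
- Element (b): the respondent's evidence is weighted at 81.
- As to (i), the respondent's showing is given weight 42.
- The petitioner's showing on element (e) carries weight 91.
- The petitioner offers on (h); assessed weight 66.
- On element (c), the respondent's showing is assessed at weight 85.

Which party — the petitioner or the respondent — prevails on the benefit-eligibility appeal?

— Issue I —
At Stage I.1 the petitioner must meet the preponderance of the evidence (weight is at least 52): on (a) the weight is 98 less the opposing 44 gives net 54, which does reach 52, so (a) meets the standard.
  All elements met. The burden passes to the respondent.
At Stage I.2 the respondent must meet clear and convincing evidence (weight is at least 80): on (b) the weight is 81 less the opposing 3 gives net 78, which does not reach 80, so (b) does not meet the standard; on (c) the weight is 85 less the opposing 5 gives net 80, which does reach 80, so (c) meets the standard.
  Stage I.2 not carried; the respondent fails its burden.
So the petitioner prevails on this issue.
— Issue II —
At Stage II.1 the petitioner must meet a clear and cogent showing (weight exceeds 76): on (e) the weight is 91 less the opposing 14 gives net 77, which does exceed 76, so (e) meets the standard; on (f) the weight is 72, which does not exceed 76, so (f) does not meet the standard.
  Not every element is met, so the petitioner fails to carry Stage II.1.
The analysis ends at Stage II.1; the respondent prevails on this issue.
— Issue III —
At Stage III.1 the petitioner must meet a more-likely-than-not showing (weight is at least 51): on (h) the weight is 66 less the opposing 11 gives net 55, ≥ 51, so (h) meets the standard.
  Stage III.1 carried; the burden remains with the petitioner.
At Stage III.2 the petitioner must meet a more-likely-than-not showing (weight is at least 51): on (i) the weight is 93 less the opposing 42 gives net 51, ≥ 51, so (i) meets the standard; on (j) the weight is 56, which does reach 51, so (j) meets the standard.
  The petitioner carries the last stage.
All stages carried — the petitioner prevails on this issue.
Per-issue: Issue I → petitioner; Issue II → respondent; Issue III → petitioner. The petitioner must prevail on every issue; overall, the respondent prevails.

respondent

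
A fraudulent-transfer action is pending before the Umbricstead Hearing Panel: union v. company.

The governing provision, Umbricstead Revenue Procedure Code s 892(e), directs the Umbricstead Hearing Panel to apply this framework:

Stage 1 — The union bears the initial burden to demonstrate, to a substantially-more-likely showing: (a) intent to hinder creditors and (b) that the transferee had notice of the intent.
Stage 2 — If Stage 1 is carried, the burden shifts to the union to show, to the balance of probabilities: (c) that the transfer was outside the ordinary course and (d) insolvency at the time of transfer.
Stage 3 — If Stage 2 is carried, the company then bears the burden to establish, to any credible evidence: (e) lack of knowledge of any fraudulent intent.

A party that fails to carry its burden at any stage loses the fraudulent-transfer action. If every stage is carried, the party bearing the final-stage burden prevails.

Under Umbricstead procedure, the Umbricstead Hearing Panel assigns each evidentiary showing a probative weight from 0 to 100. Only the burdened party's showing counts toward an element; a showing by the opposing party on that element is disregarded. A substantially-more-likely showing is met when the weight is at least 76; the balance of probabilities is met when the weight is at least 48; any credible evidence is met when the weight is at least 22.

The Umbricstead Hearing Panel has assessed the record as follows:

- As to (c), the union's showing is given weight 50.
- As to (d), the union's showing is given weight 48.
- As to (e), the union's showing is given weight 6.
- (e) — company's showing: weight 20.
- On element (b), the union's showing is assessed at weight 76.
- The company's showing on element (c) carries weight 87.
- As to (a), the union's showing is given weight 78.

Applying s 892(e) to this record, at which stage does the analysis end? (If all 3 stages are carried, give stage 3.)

stage 3

At Stage 1 the union must meet a substantially-more-likely showing (weight is at least 76): on (a) the weight is 78, which does reach 76, so (a) meets the standard; on (b) the weight is 76, which does reach 76, so (b) meets the standard.
  Stage 1 is satisfied; the union continues to bear the burden.
At Stage 2 the union must meet the balance of probabilities (weight is at least 48): on (c) the weight is 50 (the company's 87 is given no effect), which does reach 48, so (c) meets the standard; on (d) the weight is 48, ≥ 48, so (d) meets the standard.
  All elements met. The burden passes to the company.
At Stage 3 the company must meet any credible evidence (weight is at least 22): on (e) the weight is 20 (the union's 6 is given no effect), which does not reach 22, so (e) does not meet the standard.
  The company does not carry Stage 3.
The analysis ends at Stage 3; the union prevails.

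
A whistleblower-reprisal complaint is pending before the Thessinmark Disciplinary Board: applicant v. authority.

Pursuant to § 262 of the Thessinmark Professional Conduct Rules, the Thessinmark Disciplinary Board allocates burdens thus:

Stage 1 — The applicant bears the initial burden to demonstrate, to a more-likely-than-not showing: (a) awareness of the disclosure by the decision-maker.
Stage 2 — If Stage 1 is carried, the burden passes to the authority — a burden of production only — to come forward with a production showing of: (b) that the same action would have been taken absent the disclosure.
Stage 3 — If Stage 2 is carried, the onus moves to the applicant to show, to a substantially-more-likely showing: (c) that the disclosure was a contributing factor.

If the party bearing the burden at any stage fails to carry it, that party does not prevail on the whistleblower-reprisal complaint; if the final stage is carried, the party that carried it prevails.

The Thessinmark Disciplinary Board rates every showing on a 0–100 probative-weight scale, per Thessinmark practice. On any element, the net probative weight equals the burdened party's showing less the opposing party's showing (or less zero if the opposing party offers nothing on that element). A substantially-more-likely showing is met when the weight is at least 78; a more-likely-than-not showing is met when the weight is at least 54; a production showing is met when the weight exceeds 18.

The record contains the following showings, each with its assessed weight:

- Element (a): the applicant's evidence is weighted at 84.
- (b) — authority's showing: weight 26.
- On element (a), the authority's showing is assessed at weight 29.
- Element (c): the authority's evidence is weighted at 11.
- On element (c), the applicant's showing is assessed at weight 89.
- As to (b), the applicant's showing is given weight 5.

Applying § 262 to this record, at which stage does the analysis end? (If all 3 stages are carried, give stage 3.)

Stage 1 — burden on applicant; standard: a more-likely-than-not showing (weight is at least 54).
    (a): 84 − 29 = 55 ≥ 54 [met]
  Stage 1 is satisfied; the onus moves to the authority.
Stage 2 — burden on authority; standard: a production showing (weight exceeds 18).
    (b): 26 − 5 = 21 > 18 [met]
  The authority carries Stage 2; the applicant now bears the burden.
Stage 3 — burden on applicant; standard: a substantially-more-likely showing (weight is at least 78).
    (c): 89 − 11 = 78 ≥ 78 [met]
  All elements met at the final stage.
With every stage satisfied, the applicant prevails.

stage 3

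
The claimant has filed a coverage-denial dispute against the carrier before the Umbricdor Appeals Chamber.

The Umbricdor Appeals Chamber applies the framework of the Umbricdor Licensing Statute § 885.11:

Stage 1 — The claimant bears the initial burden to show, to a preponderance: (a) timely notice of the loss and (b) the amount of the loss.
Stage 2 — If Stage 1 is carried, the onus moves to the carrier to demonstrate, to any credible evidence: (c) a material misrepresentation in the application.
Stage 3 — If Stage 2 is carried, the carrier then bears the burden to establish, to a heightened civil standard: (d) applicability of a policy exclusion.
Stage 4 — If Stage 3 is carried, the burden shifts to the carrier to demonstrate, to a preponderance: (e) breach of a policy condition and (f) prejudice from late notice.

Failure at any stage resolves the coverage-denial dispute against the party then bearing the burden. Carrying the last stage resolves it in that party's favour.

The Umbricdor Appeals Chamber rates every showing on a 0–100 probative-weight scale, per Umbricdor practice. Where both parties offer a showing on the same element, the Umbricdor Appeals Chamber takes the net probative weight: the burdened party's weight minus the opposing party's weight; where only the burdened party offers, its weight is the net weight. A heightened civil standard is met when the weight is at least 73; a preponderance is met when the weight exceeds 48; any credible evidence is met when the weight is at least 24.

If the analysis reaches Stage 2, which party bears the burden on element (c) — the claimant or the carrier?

Stage 2's rule assigns the burden to the carrier (to any credible evidence).

carrier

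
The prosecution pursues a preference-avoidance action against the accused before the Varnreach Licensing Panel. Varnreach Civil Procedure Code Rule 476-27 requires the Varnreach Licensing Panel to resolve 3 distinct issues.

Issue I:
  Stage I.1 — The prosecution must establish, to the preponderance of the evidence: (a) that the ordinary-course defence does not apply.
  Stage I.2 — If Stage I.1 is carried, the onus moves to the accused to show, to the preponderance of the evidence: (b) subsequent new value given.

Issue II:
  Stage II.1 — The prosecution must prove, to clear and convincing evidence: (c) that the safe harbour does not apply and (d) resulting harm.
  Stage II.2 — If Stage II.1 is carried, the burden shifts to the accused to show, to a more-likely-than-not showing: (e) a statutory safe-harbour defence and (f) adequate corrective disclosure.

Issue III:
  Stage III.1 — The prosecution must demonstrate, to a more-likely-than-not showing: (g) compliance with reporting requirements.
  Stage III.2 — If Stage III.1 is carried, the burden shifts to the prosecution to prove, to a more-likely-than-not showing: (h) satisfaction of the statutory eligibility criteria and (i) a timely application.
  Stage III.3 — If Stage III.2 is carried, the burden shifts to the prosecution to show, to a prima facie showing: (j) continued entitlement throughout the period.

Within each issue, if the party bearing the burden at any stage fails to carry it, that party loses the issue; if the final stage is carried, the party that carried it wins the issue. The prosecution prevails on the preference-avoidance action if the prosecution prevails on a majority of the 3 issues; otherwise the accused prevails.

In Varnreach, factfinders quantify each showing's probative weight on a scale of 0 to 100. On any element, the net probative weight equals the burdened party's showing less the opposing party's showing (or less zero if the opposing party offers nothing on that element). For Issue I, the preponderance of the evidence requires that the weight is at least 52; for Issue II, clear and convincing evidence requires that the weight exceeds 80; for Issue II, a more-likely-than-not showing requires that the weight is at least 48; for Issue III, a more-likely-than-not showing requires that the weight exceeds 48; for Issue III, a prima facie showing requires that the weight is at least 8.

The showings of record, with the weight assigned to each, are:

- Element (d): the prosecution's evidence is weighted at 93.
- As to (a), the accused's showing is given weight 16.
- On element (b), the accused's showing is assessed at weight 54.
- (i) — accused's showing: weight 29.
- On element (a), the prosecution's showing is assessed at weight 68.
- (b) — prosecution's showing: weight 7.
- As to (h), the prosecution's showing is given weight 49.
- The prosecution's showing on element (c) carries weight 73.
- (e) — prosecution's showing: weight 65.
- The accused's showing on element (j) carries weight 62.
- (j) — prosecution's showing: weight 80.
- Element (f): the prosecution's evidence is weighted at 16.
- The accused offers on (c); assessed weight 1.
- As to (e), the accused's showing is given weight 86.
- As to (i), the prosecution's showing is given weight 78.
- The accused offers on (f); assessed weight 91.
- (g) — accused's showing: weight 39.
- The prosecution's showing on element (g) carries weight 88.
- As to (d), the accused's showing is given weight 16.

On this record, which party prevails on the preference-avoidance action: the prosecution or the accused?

prosecution

— Issue I —
Stage I.1 — burden on prosecution; standard: the preponderance of the evidence (weight is at least 52).
    (a): 68 − 16 = 52 ≥ 52 [met]
  Stage I.1 carried; the burden shifts to the accused.
Stage I.2 — burden on accused; standard: the preponderance of the evidence (weight is at least 52).
    (b): 54 − 7 = 47 < 52 [not met]
  Not every element is met, so the accused fails to carry Stage I.2.
The prosecution prevails on this issue.
— Issue II —
Stage II.1 (prosecution, clear and convincing evidence, weight exceeds 80): (c) net 73−1=72 ≤ 80 — fails; (d) net 93−16=77 ≤ 80 — fails.
  The prosecution does not carry Stage II.1.
So the accused prevails on this issue.
— Issue III —
Stage III.1 — burden on prosecution; standard: a more-likely-than-not showing (weight exceeds 48).
    (g): 88 − 39 = 49 > 48 [met]
  Stage III.1 carried; the burden remains with the prosecution.
Stage III.2 — burden on prosecution; standard: a more-likely-than-not showing (weight exceeds 48).
    (h): 49 > 48 [met]
    (i): 78 − 29 = 49 > 48 [met]
  Stage III.2 carried; the burden remains with the prosecution.
Stage III.3 — burden on prosecution; standard: a prima facie showing (weight is at least 8).
    (j): 80 − 62 = 18 ≥ 8 [met]
  Stage III.3 carried; the final stage is satisfied.
Every stage carried; the prosecution prevails on this issue.
Per-issue: Issue I → prosecution; Issue II → accused; Issue III → prosecution. The prosecution must prevail on a majority of issues; overall, the prosecution prevails.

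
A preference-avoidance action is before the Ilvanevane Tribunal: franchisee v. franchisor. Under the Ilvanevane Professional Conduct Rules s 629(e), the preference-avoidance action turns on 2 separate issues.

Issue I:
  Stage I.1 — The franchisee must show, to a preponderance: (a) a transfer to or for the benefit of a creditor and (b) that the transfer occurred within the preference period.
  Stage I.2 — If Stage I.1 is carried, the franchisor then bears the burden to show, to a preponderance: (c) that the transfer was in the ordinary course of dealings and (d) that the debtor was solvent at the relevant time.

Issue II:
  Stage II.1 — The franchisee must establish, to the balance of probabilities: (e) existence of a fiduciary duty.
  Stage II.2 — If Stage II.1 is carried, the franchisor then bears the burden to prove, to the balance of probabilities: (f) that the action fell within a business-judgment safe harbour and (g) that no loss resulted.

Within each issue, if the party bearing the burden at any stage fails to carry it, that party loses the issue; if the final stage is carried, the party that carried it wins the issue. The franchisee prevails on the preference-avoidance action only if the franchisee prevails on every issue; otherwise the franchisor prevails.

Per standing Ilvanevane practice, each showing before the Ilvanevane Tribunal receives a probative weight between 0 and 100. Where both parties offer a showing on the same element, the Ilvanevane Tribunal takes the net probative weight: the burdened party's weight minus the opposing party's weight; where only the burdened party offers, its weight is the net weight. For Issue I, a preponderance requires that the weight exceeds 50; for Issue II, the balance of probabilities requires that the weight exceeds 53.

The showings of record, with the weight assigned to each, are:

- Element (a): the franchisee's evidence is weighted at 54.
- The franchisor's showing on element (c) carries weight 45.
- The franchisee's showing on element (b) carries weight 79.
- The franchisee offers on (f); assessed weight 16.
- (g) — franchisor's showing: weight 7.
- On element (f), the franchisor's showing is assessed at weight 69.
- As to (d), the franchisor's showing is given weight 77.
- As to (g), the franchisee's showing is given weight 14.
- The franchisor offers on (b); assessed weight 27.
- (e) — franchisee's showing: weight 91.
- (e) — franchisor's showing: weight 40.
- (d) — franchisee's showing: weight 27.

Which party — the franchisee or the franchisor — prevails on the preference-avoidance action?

franchisor

— Issue I —
Stage I.1 (franchisee, a preponderance, weight exceeds 50): (a) 54 > 50 — meets; (b) net 79−27=52 > 50 — meets.
  Stage I.1 carried; the burden shifts to the franchisor.
Stage I.2 (franchisor, a preponderance, weight exceeds 50): (c) 45 ≤ 50 — fails; (d) net 77−27=50 ≤ 50 — fails.
  Not every element is met, so the franchisor fails to carry Stage I.2.
So the franchisee prevails on this issue.
— Issue II —
At Stage II.1 the franchisee must meet the balance of probabilities (weight exceeds 53): on (e) the weight is 91 less the opposing 40 gives net 51, which does not exceed 53, so (e) does not meet the standard.
  Not every element is met, so the franchisee fails to carry Stage II.1.
The analysis ends at Stage II.1; the franchisor prevails on this issue.
Per-issue: Issue I → franchisee; Issue II → franchisor. The franchisee must prevail on every issue; overall, the franchisor prevails.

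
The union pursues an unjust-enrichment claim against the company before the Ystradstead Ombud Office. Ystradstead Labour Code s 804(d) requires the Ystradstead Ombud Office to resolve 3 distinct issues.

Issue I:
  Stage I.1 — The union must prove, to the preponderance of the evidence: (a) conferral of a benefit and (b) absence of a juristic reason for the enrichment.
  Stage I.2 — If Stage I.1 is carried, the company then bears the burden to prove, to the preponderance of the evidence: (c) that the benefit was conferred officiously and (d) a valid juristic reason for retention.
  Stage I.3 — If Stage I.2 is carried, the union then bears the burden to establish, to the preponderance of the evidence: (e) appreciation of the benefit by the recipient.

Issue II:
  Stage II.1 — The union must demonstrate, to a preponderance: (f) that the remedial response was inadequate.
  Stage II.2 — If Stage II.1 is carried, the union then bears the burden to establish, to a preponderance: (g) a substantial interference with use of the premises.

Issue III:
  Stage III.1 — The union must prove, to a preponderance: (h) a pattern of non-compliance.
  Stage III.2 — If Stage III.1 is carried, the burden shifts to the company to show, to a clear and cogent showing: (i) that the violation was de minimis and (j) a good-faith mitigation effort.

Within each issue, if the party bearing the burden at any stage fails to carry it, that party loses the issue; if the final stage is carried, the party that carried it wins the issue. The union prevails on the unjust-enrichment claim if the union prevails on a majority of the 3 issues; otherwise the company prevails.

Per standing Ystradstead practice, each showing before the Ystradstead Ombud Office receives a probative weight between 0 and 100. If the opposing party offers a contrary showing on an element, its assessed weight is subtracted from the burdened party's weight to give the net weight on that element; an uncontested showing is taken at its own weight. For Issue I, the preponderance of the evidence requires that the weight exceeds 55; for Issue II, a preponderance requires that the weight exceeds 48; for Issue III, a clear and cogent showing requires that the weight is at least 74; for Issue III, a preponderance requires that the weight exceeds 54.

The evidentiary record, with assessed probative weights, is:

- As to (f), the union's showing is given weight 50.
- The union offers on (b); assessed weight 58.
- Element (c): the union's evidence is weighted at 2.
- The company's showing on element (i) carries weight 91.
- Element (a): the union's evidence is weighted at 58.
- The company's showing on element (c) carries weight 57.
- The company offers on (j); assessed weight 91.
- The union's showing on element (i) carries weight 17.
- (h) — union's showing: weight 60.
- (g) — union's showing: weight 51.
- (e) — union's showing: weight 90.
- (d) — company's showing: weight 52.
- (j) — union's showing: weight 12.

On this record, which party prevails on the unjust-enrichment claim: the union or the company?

— Issue I —
Stage I.1 — burden on union; standard: the preponderance of the evidence (weight exceeds 55).
    (a): 58 > 55 [met]
    (b): 58 > 55 [met]
  The union carries Stage I.1; the company now bears the burden.
Stage I.2 — burden on company; standard: the preponderance of the evidence (weight exceeds 55).
    (c): 57 − 2 = 55 ≤ 55 [not met]
    (d): 52 ≤ 55 [not met]
  Stage I.2 not carried; the company fails its burden.
The union prevails on this issue.
— Issue II —
At Stage II.1 the union must meet a preponderance (weight exceeds 48): on (f) the weight is 50, > 48, so (f) meets the standard.
  Stage II.1 carried; the burden remains with the union.
At Stage II.2 the union must meet a preponderance (weight exceeds 48): on (g) the weight is 51, > 48, so (g) meets the standard.
  All elements met at the final stage.
With every stage satisfied, the union prevails on this issue.
— Issue III —
At Stage III.1 the union must meet a preponderance (weight exceeds 54): on (h) the weight is 60, > 54, so (h) meets the standard.
  The union carries Stage III.1; the company now bears the burden.
At Stage III.2 the company must meet a clear and cogent showing (weight is at least 74): on (i) the weight is 91 less the opposing 17 gives net 74, which does reach 74, so (i) meets the standard; on (j) the weight is 91 less the opposing 12 gives net 79, which does reach 74, so (j) meets the standard.
  All elements met at the final stage.
All stages carried — the company prevails on this issue.
Per-issue: Issue I → union; Issue II → union; Issue III → company. The union must prevail on a majority of issues; overall, the union prevails.

union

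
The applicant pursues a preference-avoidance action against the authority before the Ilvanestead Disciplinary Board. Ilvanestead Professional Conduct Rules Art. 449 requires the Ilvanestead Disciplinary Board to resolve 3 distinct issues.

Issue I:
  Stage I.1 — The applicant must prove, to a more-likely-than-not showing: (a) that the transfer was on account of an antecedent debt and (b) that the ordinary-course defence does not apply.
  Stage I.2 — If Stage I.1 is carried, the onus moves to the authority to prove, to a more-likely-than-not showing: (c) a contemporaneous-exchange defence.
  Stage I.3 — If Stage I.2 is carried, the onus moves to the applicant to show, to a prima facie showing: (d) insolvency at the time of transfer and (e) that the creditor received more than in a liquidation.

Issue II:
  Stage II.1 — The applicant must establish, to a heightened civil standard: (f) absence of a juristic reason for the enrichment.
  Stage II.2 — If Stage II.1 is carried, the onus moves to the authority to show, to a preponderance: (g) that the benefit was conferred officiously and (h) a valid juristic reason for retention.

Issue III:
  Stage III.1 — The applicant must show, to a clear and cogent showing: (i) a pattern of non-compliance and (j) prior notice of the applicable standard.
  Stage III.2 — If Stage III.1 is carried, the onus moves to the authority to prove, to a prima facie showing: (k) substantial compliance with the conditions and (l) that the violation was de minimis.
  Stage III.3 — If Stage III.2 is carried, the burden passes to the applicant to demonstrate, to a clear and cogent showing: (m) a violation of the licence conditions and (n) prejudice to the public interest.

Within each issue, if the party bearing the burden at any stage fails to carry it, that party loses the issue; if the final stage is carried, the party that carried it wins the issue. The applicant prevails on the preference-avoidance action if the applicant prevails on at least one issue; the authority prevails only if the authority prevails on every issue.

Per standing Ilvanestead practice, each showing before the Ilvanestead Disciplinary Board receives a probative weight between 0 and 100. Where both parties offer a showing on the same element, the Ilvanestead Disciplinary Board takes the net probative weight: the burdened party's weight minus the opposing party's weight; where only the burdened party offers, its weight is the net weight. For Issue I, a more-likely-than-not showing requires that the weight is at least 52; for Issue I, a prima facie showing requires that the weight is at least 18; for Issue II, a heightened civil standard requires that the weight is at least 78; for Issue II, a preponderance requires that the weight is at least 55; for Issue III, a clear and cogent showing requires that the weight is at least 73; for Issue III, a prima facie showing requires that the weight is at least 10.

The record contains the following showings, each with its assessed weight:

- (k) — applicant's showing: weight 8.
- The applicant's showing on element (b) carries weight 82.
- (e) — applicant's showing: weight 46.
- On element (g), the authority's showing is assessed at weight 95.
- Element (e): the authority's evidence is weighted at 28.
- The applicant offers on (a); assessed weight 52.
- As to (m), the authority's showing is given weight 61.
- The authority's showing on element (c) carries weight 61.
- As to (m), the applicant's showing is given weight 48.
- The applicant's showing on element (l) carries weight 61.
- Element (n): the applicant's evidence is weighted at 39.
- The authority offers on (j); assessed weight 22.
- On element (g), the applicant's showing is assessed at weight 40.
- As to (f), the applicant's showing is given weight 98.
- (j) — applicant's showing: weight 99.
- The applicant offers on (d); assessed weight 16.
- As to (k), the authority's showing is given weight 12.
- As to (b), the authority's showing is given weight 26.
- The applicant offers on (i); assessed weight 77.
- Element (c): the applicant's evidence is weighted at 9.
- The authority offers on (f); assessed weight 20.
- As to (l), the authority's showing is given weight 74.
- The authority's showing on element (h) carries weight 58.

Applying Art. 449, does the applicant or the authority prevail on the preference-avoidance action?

applicant

— Issue I —
At Stage I.1 the applicant must meet a more-likely-than-not showing (weight is at least 52): on (a) the weight is 52, which does reach 52, so (a) meets the standard; on (b) the weight is 82 less the opposing 26 gives net 56, ≥ 52, so (b) meets the standard.
  Stage I.1 is satisfied; the onus moves to the authority.
At Stage I.2 the authority must meet a more-likely-than-not showing (weight is at least 52): on (c) the weight is 61 less the opposing 9 gives net 52, which does reach 52, so (c) meets the standard.
  All elements met. The burden passes to the applicant.
At Stage I.3 the applicant must meet a prima facie showing (weight is at least 18): on (d) the weight is 16, which does not reach 18, so (d) does not meet the standard; on (e) the weight is 46 less the opposing 28 gives net 18, ≥ 18, so (e) meets the standard.
  Stage I.3 not carried; the applicant fails its burden.
So the authority prevails on this issue.
— Issue II —
At Stage II.1 the applicant must meet a heightened civil standard (weight is at least 78): on (f) the weight is 98 less the opposing 20 gives net 78, ≥ 78, so (f) meets the standard.
  All elements met. The burden passes to the authority.
At Stage II.2 the authority must meet a preponderance (weight is at least 55): on (g) the weight is 95 less the opposing 40 gives net 55, which does reach 55, so (g) meets the standard; on (h) the weight is 58, which does reach 55, so (h) meets the standard.
  All elements met at the final stage.
With every stage satisfied, the authority prevails on this issue.
— Issue III —
Stage III.1 (applicant, a clear and cogent showing, weight is at least 73): (i) 77 ≥ 73 — meets; (j) net 99−22=77 ≥ 73 — meets.
  All elements met. The burden passes to the authority.
Stage III.2 (authority, a prima facie showing, weight is at least 10): (k) net 12−8=4 < 10 — fails; (l) net 74−61=13 ≥ 10 — meets.
  Not every element is met, so the authority fails to carry Stage III.2.
The analysis ends at Stage III.2; the applicant prevails on this issue.
Per-issue: Issue I → authority; Issue II → authority; Issue III → applicant. The applicant must prevail on at least one issue; overall, the applicant prevails.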